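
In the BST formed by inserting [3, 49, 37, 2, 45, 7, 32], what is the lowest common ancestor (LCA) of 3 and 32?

Tree insertion order: [3, 49, 37, 2, 45, 7, 32]
Tree (level-order array): [3, 2, 49, None, None, 37, None, 7, 45, None, 32]
In a BST, the LCA of p=3, q=32 is the first node v on the
root-to-leaf path with p <= v <= q (go left if both < v, right if both > v).
Walk from root:
  at 3: 3 <= 3 <= 32, this is the LCA
LCA = 3


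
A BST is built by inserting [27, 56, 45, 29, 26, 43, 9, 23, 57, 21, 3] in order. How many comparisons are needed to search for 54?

Search path for 54: 27 -> 56 -> 45
Found: False
Comparisons: 3


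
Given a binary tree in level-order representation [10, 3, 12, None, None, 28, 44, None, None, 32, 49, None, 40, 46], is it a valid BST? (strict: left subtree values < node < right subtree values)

Level-order array: [10, 3, 12, None, None, 28, 44, None, None, 32, 49, None, 40, 46]
Validate using subtree bounds (lo, hi): at each node, require lo < value < hi,
then recurse left with hi=value and right with lo=value.
Preorder trace (stopping at first violation):
  at node 10 with bounds (-inf, +inf): OK
  at node 3 with bounds (-inf, 10): OK
  at node 12 with bounds (10, +inf): OK
  at node 28 with bounds (10, 12): VIOLATION
Node 28 violates its bound: not (10 < 28 < 12).
Result: Not a valid BST


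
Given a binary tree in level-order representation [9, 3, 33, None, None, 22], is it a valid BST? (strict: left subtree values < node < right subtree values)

Level-order array: [9, 3, 33, None, None, 22]
Validate using subtree bounds (lo, hi): at each node, require lo < value < hi,
then recurse left with hi=value and right with lo=value.
Preorder trace (stopping at first violation):
  at node 9 with bounds (-inf, +inf): OK
  at node 3 with bounds (-inf, 9): OK
  at node 33 with bounds (9, +inf): OK
  at node 22 with bounds (9, 33): OK
No violation found at any node.
Result: Valid BST


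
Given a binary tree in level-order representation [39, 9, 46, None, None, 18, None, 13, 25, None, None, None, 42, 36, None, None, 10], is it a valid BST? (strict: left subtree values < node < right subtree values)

Level-order array: [39, 9, 46, None, None, 18, None, 13, 25, None, None, None, 42, 36, None, None, 10]
Validate using subtree bounds (lo, hi): at each node, require lo < value < hi,
then recurse left with hi=value and right with lo=value.
Preorder trace (stopping at first violation):
  at node 39 with bounds (-inf, +inf): OK
  at node 9 with bounds (-inf, 39): OK
  at node 46 with bounds (39, +inf): OK
  at node 18 with bounds (39, 46): VIOLATION
Node 18 violates its bound: not (39 < 18 < 46).
Result: Not a valid BST


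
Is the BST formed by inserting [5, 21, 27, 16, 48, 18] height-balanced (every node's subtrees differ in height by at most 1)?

Tree (level-order array): [5, None, 21, 16, 27, None, 18, None, 48]
Definition: a tree is height-balanced if, at every node, |h(left) - h(right)| <= 1 (empty subtree has height -1).
Bottom-up per-node check:
  node 18: h_left=-1, h_right=-1, diff=0 [OK], height=0
  node 16: h_left=-1, h_right=0, diff=1 [OK], height=1
  node 48: h_left=-1, h_right=-1, diff=0 [OK], height=0
  node 27: h_left=-1, h_right=0, diff=1 [OK], height=1
  node 21: h_left=1, h_right=1, diff=0 [OK], height=2
  node 5: h_left=-1, h_right=2, diff=3 [FAIL (|-1-2|=3 > 1)], height=3
Node 5 violates the condition: |-1 - 2| = 3 > 1.
Result: Not balanced


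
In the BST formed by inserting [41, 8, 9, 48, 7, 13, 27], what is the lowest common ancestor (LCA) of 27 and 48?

Tree insertion order: [41, 8, 9, 48, 7, 13, 27]
Tree (level-order array): [41, 8, 48, 7, 9, None, None, None, None, None, 13, None, 27]
In a BST, the LCA of p=27, q=48 is the first node v on the
root-to-leaf path with p <= v <= q (go left if both < v, right if both > v).
Walk from root:
  at 41: 27 <= 41 <= 48, this is the LCA
LCA = 41


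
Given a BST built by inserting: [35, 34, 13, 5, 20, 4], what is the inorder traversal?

Tree insertion order: [35, 34, 13, 5, 20, 4]
Tree (level-order array): [35, 34, None, 13, None, 5, 20, 4]
Inorder traversal: [4, 5, 13, 20, 34, 35]


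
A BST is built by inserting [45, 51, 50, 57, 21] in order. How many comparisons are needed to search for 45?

Search path for 45: 45
Found: True
Comparisons: 1


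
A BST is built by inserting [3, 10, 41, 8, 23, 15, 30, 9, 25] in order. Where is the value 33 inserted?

Starting tree (level order): [3, None, 10, 8, 41, None, 9, 23, None, None, None, 15, 30, None, None, 25]
Insertion path: 3 -> 10 -> 41 -> 23 -> 30
Result: insert 33 as right child of 30
Final tree (level order): [3, None, 10, 8, 41, None, 9, 23, None, None, None, 15, 30, None, None, 25, 33]


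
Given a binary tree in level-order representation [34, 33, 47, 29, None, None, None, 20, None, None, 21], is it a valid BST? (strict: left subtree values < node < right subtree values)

Level-order array: [34, 33, 47, 29, None, None, None, 20, None, None, 21]
Validate using subtree bounds (lo, hi): at each node, require lo < value < hi,
then recurse left with hi=value and right with lo=value.
Preorder trace (stopping at first violation):
  at node 34 with bounds (-inf, +inf): OK
  at node 33 with bounds (-inf, 34): OK
  at node 29 with bounds (-inf, 33): OK
  at node 20 with bounds (-inf, 29): OK
  at node 21 with bounds (20, 29): OK
  at node 47 with bounds (34, +inf): OK
No violation found at any node.
Result: Valid BST


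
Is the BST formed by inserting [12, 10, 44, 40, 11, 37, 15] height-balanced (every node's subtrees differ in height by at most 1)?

Tree (level-order array): [12, 10, 44, None, 11, 40, None, None, None, 37, None, 15]
Definition: a tree is height-balanced if, at every node, |h(left) - h(right)| <= 1 (empty subtree has height -1).
Bottom-up per-node check:
  node 11: h_left=-1, h_right=-1, diff=0 [OK], height=0
  node 10: h_left=-1, h_right=0, diff=1 [OK], height=1
  node 15: h_left=-1, h_right=-1, diff=0 [OK], height=0
  node 37: h_left=0, h_right=-1, diff=1 [OK], height=1
  node 40: h_left=1, h_right=-1, diff=2 [FAIL (|1--1|=2 > 1)], height=2
  node 44: h_left=2, h_right=-1, diff=3 [FAIL (|2--1|=3 > 1)], height=3
  node 12: h_left=1, h_right=3, diff=2 [FAIL (|1-3|=2 > 1)], height=4
Node 40 violates the condition: |1 - -1| = 2 > 1.
Result: Not balanced


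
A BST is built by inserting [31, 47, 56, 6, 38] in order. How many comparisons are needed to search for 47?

Search path for 47: 31 -> 47
Found: True
Comparisons: 2


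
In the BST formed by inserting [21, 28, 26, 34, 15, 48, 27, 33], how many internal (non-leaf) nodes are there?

Tree built from: [21, 28, 26, 34, 15, 48, 27, 33]
Tree (level-order array): [21, 15, 28, None, None, 26, 34, None, 27, 33, 48]
Rule: An internal node has at least one child.
Per-node child counts:
  node 21: 2 child(ren)
  node 15: 0 child(ren)
  node 28: 2 child(ren)
  node 26: 1 child(ren)
  node 27: 0 child(ren)
  node 34: 2 child(ren)
  node 33: 0 child(ren)
  node 48: 0 child(ren)
Matching nodes: [21, 28, 26, 34]
Count of internal (non-leaf) nodes: 4


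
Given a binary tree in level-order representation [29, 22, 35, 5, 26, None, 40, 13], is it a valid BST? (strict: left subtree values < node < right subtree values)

Level-order array: [29, 22, 35, 5, 26, None, 40, 13]
Validate using subtree bounds (lo, hi): at each node, require lo < value < hi,
then recurse left with hi=value and right with lo=value.
Preorder trace (stopping at first violation):
  at node 29 with bounds (-inf, +inf): OK
  at node 22 with bounds (-inf, 29): OK
  at node 5 with bounds (-inf, 22): OK
  at node 13 with bounds (-inf, 5): VIOLATION
Node 13 violates its bound: not (-inf < 13 < 5).
Result: Not a valid BST


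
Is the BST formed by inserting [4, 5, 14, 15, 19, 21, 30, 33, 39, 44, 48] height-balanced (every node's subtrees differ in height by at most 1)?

Tree (level-order array): [4, None, 5, None, 14, None, 15, None, 19, None, 21, None, 30, None, 33, None, 39, None, 44, None, 48]
Definition: a tree is height-balanced if, at every node, |h(left) - h(right)| <= 1 (empty subtree has height -1).
Bottom-up per-node check:
  node 48: h_left=-1, h_right=-1, diff=0 [OK], height=0
  node 44: h_left=-1, h_right=0, diff=1 [OK], height=1
  node 39: h_left=-1, h_right=1, diff=2 [FAIL (|-1-1|=2 > 1)], height=2
  node 33: h_left=-1, h_right=2, diff=3 [FAIL (|-1-2|=3 > 1)], height=3
  node 30: h_left=-1, h_right=3, diff=4 [FAIL (|-1-3|=4 > 1)], height=4
  node 21: h_left=-1, h_right=4, diff=5 [FAIL (|-1-4|=5 > 1)], height=5
  node 19: h_left=-1, h_right=5, diff=6 [FAIL (|-1-5|=6 > 1)], height=6
  node 15: h_left=-1, h_right=6, diff=7 [FAIL (|-1-6|=7 > 1)], height=7
  node 14: h_left=-1, h_right=7, diff=8 [FAIL (|-1-7|=8 > 1)], height=8
  node 5: h_left=-1, h_right=8, diff=9 [FAIL (|-1-8|=9 > 1)], height=9
  node 4: h_left=-1, h_right=9, diff=10 [FAIL (|-1-9|=10 > 1)], height=10
Node 39 violates the condition: |-1 - 1| = 2 > 1.
Result: Not balanced


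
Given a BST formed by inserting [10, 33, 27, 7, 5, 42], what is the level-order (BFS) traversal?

Tree insertion order: [10, 33, 27, 7, 5, 42]
Tree (level-order array): [10, 7, 33, 5, None, 27, 42]
BFS from the root, enqueuing left then right child of each popped node:
  queue [10] -> pop 10, enqueue [7, 33], visited so far: [10]
  queue [7, 33] -> pop 7, enqueue [5], visited so far: [10, 7]
  queue [33, 5] -> pop 33, enqueue [27, 42], visited so far: [10, 7, 33]
  queue [5, 27, 42] -> pop 5, enqueue [none], visited so far: [10, 7, 33, 5]
  queue [27, 42] -> pop 27, enqueue [none], visited so far: [10, 7, 33, 5, 27]
  queue [42] -> pop 42, enqueue [none], visited so far: [10, 7, 33, 5, 27, 42]
Result: [10, 7, 33, 5, 27, 42]


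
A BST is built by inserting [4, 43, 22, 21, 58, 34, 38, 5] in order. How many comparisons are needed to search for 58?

Search path for 58: 4 -> 43 -> 58
Found: True
Comparisons: 3


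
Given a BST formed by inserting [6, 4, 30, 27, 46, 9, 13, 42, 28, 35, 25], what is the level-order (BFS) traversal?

Tree insertion order: [6, 4, 30, 27, 46, 9, 13, 42, 28, 35, 25]
Tree (level-order array): [6, 4, 30, None, None, 27, 46, 9, 28, 42, None, None, 13, None, None, 35, None, None, 25]
BFS from the root, enqueuing left then right child of each popped node:
  queue [6] -> pop 6, enqueue [4, 30], visited so far: [6]
  queue [4, 30] -> pop 4, enqueue [none], visited so far: [6, 4]
  queue [30] -> pop 30, enqueue [27, 46], visited so far: [6, 4, 30]
  queue [27, 46] -> pop 27, enqueue [9, 28], visited so far: [6, 4, 30, 27]
  queue [46, 9, 28] -> pop 46, enqueue [42], visited so far: [6, 4, 30, 27, 46]
  queue [9, 28, 42] -> pop 9, enqueue [13], visited so far: [6, 4, 30, 27, 46, 9]
  queue [28, 42, 13] -> pop 28, enqueue [none], visited so far: [6, 4, 30, 27, 46, 9, 28]
  queue [42, 13] -> pop 42, enqueue [35], visited so far: [6, 4, 30, 27, 46, 9, 28, 42]
  queue [13, 35] -> pop 13, enqueue [25], visited so far: [6, 4, 30, 27, 46, 9, 28, 42, 13]
  queue [35, 25] -> pop 35, enqueue [none], visited so far: [6, 4, 30, 27, 46, 9, 28, 42, 13, 35]
  queue [25] -> pop 25, enqueue [none], visited so far: [6, 4, 30, 27, 46, 9, 28, 42, 13, 35, 25]
Result: [6, 4, 30, 27, 46, 9, 28, 42, 13, 35, 25]


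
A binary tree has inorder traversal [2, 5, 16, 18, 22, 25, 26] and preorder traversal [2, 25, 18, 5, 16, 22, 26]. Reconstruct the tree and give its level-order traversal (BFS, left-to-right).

Inorder:  [2, 5, 16, 18, 22, 25, 26]
Preorder: [2, 25, 18, 5, 16, 22, 26]
Algorithm: preorder visits root first, so consume preorder in order;
for each root, split the current inorder slice at that value into
left-subtree inorder and right-subtree inorder, then recurse.
Recursive splits:
  root=2; inorder splits into left=[], right=[5, 16, 18, 22, 25, 26]
  root=25; inorder splits into left=[5, 16, 18, 22], right=[26]
  root=18; inorder splits into left=[5, 16], right=[22]
  root=5; inorder splits into left=[], right=[16]
  root=16; inorder splits into left=[], right=[]
  root=22; inorder splits into left=[], right=[]
  root=26; inorder splits into left=[], right=[]
Reconstructed level-order: [2, 25, 18, 26, 5, 22, 16]


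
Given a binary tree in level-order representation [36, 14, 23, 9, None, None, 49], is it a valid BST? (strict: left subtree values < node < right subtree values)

Level-order array: [36, 14, 23, 9, None, None, 49]
Validate using subtree bounds (lo, hi): at each node, require lo < value < hi,
then recurse left with hi=value and right with lo=value.
Preorder trace (stopping at first violation):
  at node 36 with bounds (-inf, +inf): OK
  at node 14 with bounds (-inf, 36): OK
  at node 9 with bounds (-inf, 14): OK
  at node 23 with bounds (36, +inf): VIOLATION
Node 23 violates its bound: not (36 < 23 < +inf).
Result: Not a valid BST


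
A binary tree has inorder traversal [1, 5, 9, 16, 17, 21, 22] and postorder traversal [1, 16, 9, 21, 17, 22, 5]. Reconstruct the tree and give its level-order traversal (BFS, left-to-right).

Inorder:   [1, 5, 9, 16, 17, 21, 22]
Postorder: [1, 16, 9, 21, 17, 22, 5]
Algorithm: postorder visits root last, so walk postorder right-to-left;
each value is the root of the current inorder slice — split it at that
value, recurse on the right subtree first, then the left.
Recursive splits:
  root=5; inorder splits into left=[1], right=[9, 16, 17, 21, 22]
  root=22; inorder splits into left=[9, 16, 17, 21], right=[]
  root=17; inorder splits into left=[9, 16], right=[21]
  root=21; inorder splits into left=[], right=[]
  root=9; inorder splits into left=[], right=[16]
  root=16; inorder splits into left=[], right=[]
  root=1; inorder splits into left=[], right=[]
Reconstructed level-order: [5, 1, 22, 17, 9, 21, 16]


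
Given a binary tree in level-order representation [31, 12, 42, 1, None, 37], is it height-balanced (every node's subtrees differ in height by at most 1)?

Tree (level-order array): [31, 12, 42, 1, None, 37]
Definition: a tree is height-balanced if, at every node, |h(left) - h(right)| <= 1 (empty subtree has height -1).
Bottom-up per-node check:
  node 1: h_left=-1, h_right=-1, diff=0 [OK], height=0
  node 12: h_left=0, h_right=-1, diff=1 [OK], height=1
  node 37: h_left=-1, h_right=-1, diff=0 [OK], height=0
  node 42: h_left=0, h_right=-1, diff=1 [OK], height=1
  node 31: h_left=1, h_right=1, diff=0 [OK], height=2
All nodes satisfy the balance condition.
Result: Balanced


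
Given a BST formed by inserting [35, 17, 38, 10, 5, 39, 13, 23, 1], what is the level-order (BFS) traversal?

Tree insertion order: [35, 17, 38, 10, 5, 39, 13, 23, 1]
Tree (level-order array): [35, 17, 38, 10, 23, None, 39, 5, 13, None, None, None, None, 1]
BFS from the root, enqueuing left then right child of each popped node:
  queue [35] -> pop 35, enqueue [17, 38], visited so far: [35]
  queue [17, 38] -> pop 17, enqueue [10, 23], visited so far: [35, 17]
  queue [38, 10, 23] -> pop 38, enqueue [39], visited so far: [35, 17, 38]
  queue [10, 23, 39] -> pop 10, enqueue [5, 13], visited so far: [35, 17, 38, 10]
  queue [23, 39, 5, 13] -> pop 23, enqueue [none], visited so far: [35, 17, 38, 10, 23]
  queue [39, 5, 13] -> pop 39, enqueue [none], visited so far: [35, 17, 38, 10, 23, 39]
  queue [5, 13] -> pop 5, enqueue [1], visited so far: [35, 17, 38, 10, 23, 39, 5]
  queue [13, 1] -> pop 13, enqueue [none], visited so far: [35, 17, 38, 10, 23, 39, 5, 13]
  queue [1] -> pop 1, enqueue [none], visited so far: [35, 17, 38, 10, 23, 39, 5, 13, 1]
Result: [35, 17, 38, 10, 23, 39, 5, 13, 1]


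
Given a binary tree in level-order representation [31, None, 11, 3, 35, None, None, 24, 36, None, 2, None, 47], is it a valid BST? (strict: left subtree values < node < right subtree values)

Level-order array: [31, None, 11, 3, 35, None, None, 24, 36, None, 2, None, 47]
Validate using subtree bounds (lo, hi): at each node, require lo < value < hi,
then recurse left with hi=value and right with lo=value.
Preorder trace (stopping at first violation):
  at node 31 with bounds (-inf, +inf): OK
  at node 11 with bounds (31, +inf): VIOLATION
Node 11 violates its bound: not (31 < 11 < +inf).
Result: Not a valid BST


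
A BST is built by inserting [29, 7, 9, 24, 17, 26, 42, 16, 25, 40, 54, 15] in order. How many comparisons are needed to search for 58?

Search path for 58: 29 -> 42 -> 54
Found: False
Comparisons: 3


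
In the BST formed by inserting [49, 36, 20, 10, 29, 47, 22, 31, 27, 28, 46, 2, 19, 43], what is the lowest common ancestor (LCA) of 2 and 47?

Tree insertion order: [49, 36, 20, 10, 29, 47, 22, 31, 27, 28, 46, 2, 19, 43]
Tree (level-order array): [49, 36, None, 20, 47, 10, 29, 46, None, 2, 19, 22, 31, 43, None, None, None, None, None, None, 27, None, None, None, None, None, 28]
In a BST, the LCA of p=2, q=47 is the first node v on the
root-to-leaf path with p <= v <= q (go left if both < v, right if both > v).
Walk from root:
  at 49: both 2 and 47 < 49, go left
  at 36: 2 <= 36 <= 47, this is the LCA
LCA = 36


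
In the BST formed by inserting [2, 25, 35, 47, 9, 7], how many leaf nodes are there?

Tree built from: [2, 25, 35, 47, 9, 7]
Tree (level-order array): [2, None, 25, 9, 35, 7, None, None, 47]
Rule: A leaf has 0 children.
Per-node child counts:
  node 2: 1 child(ren)
  node 25: 2 child(ren)
  node 9: 1 child(ren)
  node 7: 0 child(ren)
  node 35: 1 child(ren)
  node 47: 0 child(ren)
Matching nodes: [7, 47]
Count of leaf nodes: 2


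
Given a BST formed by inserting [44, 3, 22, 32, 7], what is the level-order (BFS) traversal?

Tree insertion order: [44, 3, 22, 32, 7]
Tree (level-order array): [44, 3, None, None, 22, 7, 32]
BFS from the root, enqueuing left then right child of each popped node:
  queue [44] -> pop 44, enqueue [3], visited so far: [44]
  queue [3] -> pop 3, enqueue [22], visited so far: [44, 3]
  queue [22] -> pop 22, enqueue [7, 32], visited so far: [44, 3, 22]
  queue [7, 32] -> pop 7, enqueue [none], visited so far: [44, 3, 22, 7]
  queue [32] -> pop 32, enqueue [none], visited so far: [44, 3, 22, 7, 32]
Result: [44, 3, 22, 7, 32]


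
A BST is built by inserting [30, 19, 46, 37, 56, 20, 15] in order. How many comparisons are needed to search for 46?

Search path for 46: 30 -> 46
Found: True
Comparisons: 2


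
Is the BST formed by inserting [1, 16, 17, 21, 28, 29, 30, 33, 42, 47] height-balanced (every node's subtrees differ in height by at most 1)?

Tree (level-order array): [1, None, 16, None, 17, None, 21, None, 28, None, 29, None, 30, None, 33, None, 42, None, 47]
Definition: a tree is height-balanced if, at every node, |h(left) - h(right)| <= 1 (empty subtree has height -1).
Bottom-up per-node check:
  node 47: h_left=-1, h_right=-1, diff=0 [OK], height=0
  node 42: h_left=-1, h_right=0, diff=1 [OK], height=1
  node 33: h_left=-1, h_right=1, diff=2 [FAIL (|-1-1|=2 > 1)], height=2
  node 30: h_left=-1, h_right=2, diff=3 [FAIL (|-1-2|=3 > 1)], height=3
  node 29: h_left=-1, h_right=3, diff=4 [FAIL (|-1-3|=4 > 1)], height=4
  node 28: h_left=-1, h_right=4, diff=5 [FAIL (|-1-4|=5 > 1)], height=5
  node 21: h_left=-1, h_right=5, diff=6 [FAIL (|-1-5|=6 > 1)], height=6
  node 17: h_left=-1, h_right=6, diff=7 [FAIL (|-1-6|=7 > 1)], height=7
  node 16: h_left=-1, h_right=7, diff=8 [FAIL (|-1-7|=8 > 1)], height=8
  node 1: h_left=-1, h_right=8, diff=9 [FAIL (|-1-8|=9 > 1)], height=9
Node 33 violates the condition: |-1 - 1| = 2 > 1.
Result: Not balanced


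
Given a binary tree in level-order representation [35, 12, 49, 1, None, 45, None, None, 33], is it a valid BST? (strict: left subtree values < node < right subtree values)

Level-order array: [35, 12, 49, 1, None, 45, None, None, 33]
Validate using subtree bounds (lo, hi): at each node, require lo < value < hi,
then recurse left with hi=value and right with lo=value.
Preorder trace (stopping at first violation):
  at node 35 with bounds (-inf, +inf): OK
  at node 12 with bounds (-inf, 35): OK
  at node 1 with bounds (-inf, 12): OK
  at node 33 with bounds (1, 12): VIOLATION
Node 33 violates its bound: not (1 < 33 < 12).
Result: Not a valid BST


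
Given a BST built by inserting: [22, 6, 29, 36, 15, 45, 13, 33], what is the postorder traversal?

Tree insertion order: [22, 6, 29, 36, 15, 45, 13, 33]
Tree (level-order array): [22, 6, 29, None, 15, None, 36, 13, None, 33, 45]
Postorder traversal: [13, 15, 6, 33, 45, 36, 29, 22]


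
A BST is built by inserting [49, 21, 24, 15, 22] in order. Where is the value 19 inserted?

Starting tree (level order): [49, 21, None, 15, 24, None, None, 22]
Insertion path: 49 -> 21 -> 15
Result: insert 19 as right child of 15
Final tree (level order): [49, 21, None, 15, 24, None, 19, 22]


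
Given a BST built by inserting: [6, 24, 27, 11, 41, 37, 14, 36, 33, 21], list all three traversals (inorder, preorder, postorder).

Tree insertion order: [6, 24, 27, 11, 41, 37, 14, 36, 33, 21]
Tree (level-order array): [6, None, 24, 11, 27, None, 14, None, 41, None, 21, 37, None, None, None, 36, None, 33]
Inorder (L, root, R): [6, 11, 14, 21, 24, 27, 33, 36, 37, 41]
Preorder (root, L, R): [6, 24, 11, 14, 21, 27, 41, 37, 36, 33]
Postorder (L, R, root): [21, 14, 11, 33, 36, 37, 41, 27, 24, 6]


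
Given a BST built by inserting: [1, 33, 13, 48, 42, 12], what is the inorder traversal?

Tree insertion order: [1, 33, 13, 48, 42, 12]
Tree (level-order array): [1, None, 33, 13, 48, 12, None, 42]
Inorder traversal: [1, 12, 13, 33, 42, 48]


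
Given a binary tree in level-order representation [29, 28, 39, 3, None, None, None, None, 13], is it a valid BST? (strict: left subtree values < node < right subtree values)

Level-order array: [29, 28, 39, 3, None, None, None, None, 13]
Validate using subtree bounds (lo, hi): at each node, require lo < value < hi,
then recurse left with hi=value and right with lo=value.
Preorder trace (stopping at first violation):
  at node 29 with bounds (-inf, +inf): OK
  at node 28 with bounds (-inf, 29): OK
  at node 3 with bounds (-inf, 28): OK
  at node 13 with bounds (3, 28): OK
  at node 39 with bounds (29, +inf): OK
No violation found at any node.
Result: Valid BST


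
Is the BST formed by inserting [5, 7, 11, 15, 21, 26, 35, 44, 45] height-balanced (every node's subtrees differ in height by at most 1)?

Tree (level-order array): [5, None, 7, None, 11, None, 15, None, 21, None, 26, None, 35, None, 44, None, 45]
Definition: a tree is height-balanced if, at every node, |h(left) - h(right)| <= 1 (empty subtree has height -1).
Bottom-up per-node check:
  node 45: h_left=-1, h_right=-1, diff=0 [OK], height=0
  node 44: h_left=-1, h_right=0, diff=1 [OK], height=1
  node 35: h_left=-1, h_right=1, diff=2 [FAIL (|-1-1|=2 > 1)], height=2
  node 26: h_left=-1, h_right=2, diff=3 [FAIL (|-1-2|=3 > 1)], height=3
  node 21: h_left=-1, h_right=3, diff=4 [FAIL (|-1-3|=4 > 1)], height=4
  node 15: h_left=-1, h_right=4, diff=5 [FAIL (|-1-4|=5 > 1)], height=5
  node 11: h_left=-1, h_right=5, diff=6 [FAIL (|-1-5|=6 > 1)], height=6
  node 7: h_left=-1, h_right=6, diff=7 [FAIL (|-1-6|=7 > 1)], height=7
  node 5: h_left=-1, h_right=7, diff=8 [FAIL (|-1-7|=8 > 1)], height=8
Node 35 violates the condition: |-1 - 1| = 2 > 1.
Result: Not balanced


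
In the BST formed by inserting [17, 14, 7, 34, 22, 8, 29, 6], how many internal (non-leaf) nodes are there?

Tree built from: [17, 14, 7, 34, 22, 8, 29, 6]
Tree (level-order array): [17, 14, 34, 7, None, 22, None, 6, 8, None, 29]
Rule: An internal node has at least one child.
Per-node child counts:
  node 17: 2 child(ren)
  node 14: 1 child(ren)
  node 7: 2 child(ren)
  node 6: 0 child(ren)
  node 8: 0 child(ren)
  node 34: 1 child(ren)
  node 22: 1 child(ren)
  node 29: 0 child(ren)
Matching nodes: [17, 14, 7, 34, 22]
Count of internal (non-leaf) nodes: 5


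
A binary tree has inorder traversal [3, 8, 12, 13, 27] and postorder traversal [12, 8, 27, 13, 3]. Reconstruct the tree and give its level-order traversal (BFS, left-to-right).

Inorder:   [3, 8, 12, 13, 27]
Postorder: [12, 8, 27, 13, 3]
Algorithm: postorder visits root last, so walk postorder right-to-left;
each value is the root of the current inorder slice — split it at that
value, recurse on the right subtree first, then the left.
Recursive splits:
  root=3; inorder splits into left=[], right=[8, 12, 13, 27]
  root=13; inorder splits into left=[8, 12], right=[27]
  root=27; inorder splits into left=[], right=[]
  root=8; inorder splits into left=[], right=[12]
  root=12; inorder splits into left=[], right=[]
Reconstructed level-order: [3, 13, 8, 27, 12]


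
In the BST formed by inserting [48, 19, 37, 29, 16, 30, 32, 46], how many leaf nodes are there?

Tree built from: [48, 19, 37, 29, 16, 30, 32, 46]
Tree (level-order array): [48, 19, None, 16, 37, None, None, 29, 46, None, 30, None, None, None, 32]
Rule: A leaf has 0 children.
Per-node child counts:
  node 48: 1 child(ren)
  node 19: 2 child(ren)
  node 16: 0 child(ren)
  node 37: 2 child(ren)
  node 29: 1 child(ren)
  node 30: 1 child(ren)
  node 32: 0 child(ren)
  node 46: 0 child(ren)
Matching nodes: [16, 32, 46]
Count of leaf nodes: 3


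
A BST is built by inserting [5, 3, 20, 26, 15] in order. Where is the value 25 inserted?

Starting tree (level order): [5, 3, 20, None, None, 15, 26]
Insertion path: 5 -> 20 -> 26
Result: insert 25 as left child of 26
Final tree (level order): [5, 3, 20, None, None, 15, 26, None, None, 25]


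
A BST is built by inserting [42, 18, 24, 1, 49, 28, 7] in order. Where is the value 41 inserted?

Starting tree (level order): [42, 18, 49, 1, 24, None, None, None, 7, None, 28]
Insertion path: 42 -> 18 -> 24 -> 28
Result: insert 41 as right child of 28
Final tree (level order): [42, 18, 49, 1, 24, None, None, None, 7, None, 28, None, None, None, 41]


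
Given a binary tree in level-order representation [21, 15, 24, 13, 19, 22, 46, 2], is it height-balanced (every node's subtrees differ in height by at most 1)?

Tree (level-order array): [21, 15, 24, 13, 19, 22, 46, 2]
Definition: a tree is height-balanced if, at every node, |h(left) - h(right)| <= 1 (empty subtree has height -1).
Bottom-up per-node check:
  node 2: h_left=-1, h_right=-1, diff=0 [OK], height=0
  node 13: h_left=0, h_right=-1, diff=1 [OK], height=1
  node 19: h_left=-1, h_right=-1, diff=0 [OK], height=0
  node 15: h_left=1, h_right=0, diff=1 [OK], height=2
  node 22: h_left=-1, h_right=-1, diff=0 [OK], height=0
  node 46: h_left=-1, h_right=-1, diff=0 [OK], height=0
  node 24: h_left=0, h_right=0, diff=0 [OK], height=1
  node 21: h_left=2, h_right=1, diff=1 [OK], height=3
All nodes satisfy the balance condition.
Result: Balanced


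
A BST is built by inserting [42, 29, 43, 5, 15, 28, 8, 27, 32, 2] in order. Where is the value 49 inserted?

Starting tree (level order): [42, 29, 43, 5, 32, None, None, 2, 15, None, None, None, None, 8, 28, None, None, 27]
Insertion path: 42 -> 43
Result: insert 49 as right child of 43
Final tree (level order): [42, 29, 43, 5, 32, None, 49, 2, 15, None, None, None, None, None, None, 8, 28, None, None, 27]


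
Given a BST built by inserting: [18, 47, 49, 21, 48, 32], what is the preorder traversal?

Tree insertion order: [18, 47, 49, 21, 48, 32]
Tree (level-order array): [18, None, 47, 21, 49, None, 32, 48]
Preorder traversal: [18, 47, 21, 32, 49, 48]


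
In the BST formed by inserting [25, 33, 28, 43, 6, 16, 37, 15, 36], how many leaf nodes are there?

Tree built from: [25, 33, 28, 43, 6, 16, 37, 15, 36]
Tree (level-order array): [25, 6, 33, None, 16, 28, 43, 15, None, None, None, 37, None, None, None, 36]
Rule: A leaf has 0 children.
Per-node child counts:
  node 25: 2 child(ren)
  node 6: 1 child(ren)
  node 16: 1 child(ren)
  node 15: 0 child(ren)
  node 33: 2 child(ren)
  node 28: 0 child(ren)
  node 43: 1 child(ren)
  node 37: 1 child(ren)
  node 36: 0 child(ren)
Matching nodes: [15, 28, 36]
Count of leaf nodes: 3


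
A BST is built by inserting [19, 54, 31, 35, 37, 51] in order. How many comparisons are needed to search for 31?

Search path for 31: 19 -> 54 -> 31
Found: True
Comparisons: 3


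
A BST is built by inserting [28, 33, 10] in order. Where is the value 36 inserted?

Starting tree (level order): [28, 10, 33]
Insertion path: 28 -> 33
Result: insert 36 as right child of 33
Final tree (level order): [28, 10, 33, None, None, None, 36]


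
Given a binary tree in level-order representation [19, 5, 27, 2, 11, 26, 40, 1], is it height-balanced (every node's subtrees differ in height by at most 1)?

Tree (level-order array): [19, 5, 27, 2, 11, 26, 40, 1]
Definition: a tree is height-balanced if, at every node, |h(left) - h(right)| <= 1 (empty subtree has height -1).
Bottom-up per-node check:
  node 1: h_left=-1, h_right=-1, diff=0 [OK], height=0
  node 2: h_left=0, h_right=-1, diff=1 [OK], height=1
  node 11: h_left=-1, h_right=-1, diff=0 [OK], height=0
  node 5: h_left=1, h_right=0, diff=1 [OK], height=2
  node 26: h_left=-1, h_right=-1, diff=0 [OK], height=0
  node 40: h_left=-1, h_right=-1, diff=0 [OK], height=0
  node 27: h_left=0, h_right=0, diff=0 [OK], height=1
  node 19: h_left=2, h_right=1, diff=1 [OK], height=3
All nodes satisfy the balance condition.
Result: Balanced


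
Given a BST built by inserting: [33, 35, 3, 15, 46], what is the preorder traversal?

Tree insertion order: [33, 35, 3, 15, 46]
Tree (level-order array): [33, 3, 35, None, 15, None, 46]
Preorder traversal: [33, 3, 15, 35, 46]


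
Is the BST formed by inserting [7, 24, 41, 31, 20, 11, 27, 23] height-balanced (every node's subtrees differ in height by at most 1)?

Tree (level-order array): [7, None, 24, 20, 41, 11, 23, 31, None, None, None, None, None, 27]
Definition: a tree is height-balanced if, at every node, |h(left) - h(right)| <= 1 (empty subtree has height -1).
Bottom-up per-node check:
  node 11: h_left=-1, h_right=-1, diff=0 [OK], height=0
  node 23: h_left=-1, h_right=-1, diff=0 [OK], height=0
  node 20: h_left=0, h_right=0, diff=0 [OK], height=1
  node 27: h_left=-1, h_right=-1, diff=0 [OK], height=0
  node 31: h_left=0, h_right=-1, diff=1 [OK], height=1
  node 41: h_left=1, h_right=-1, diff=2 [FAIL (|1--1|=2 > 1)], height=2
  node 24: h_left=1, h_right=2, diff=1 [OK], height=3
  node 7: h_left=-1, h_right=3, diff=4 [FAIL (|-1-3|=4 > 1)], height=4
Node 41 violates the condition: |1 - -1| = 2 > 1.
Result: Not balanced


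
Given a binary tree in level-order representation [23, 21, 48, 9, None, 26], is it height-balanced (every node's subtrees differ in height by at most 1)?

Tree (level-order array): [23, 21, 48, 9, None, 26]
Definition: a tree is height-balanced if, at every node, |h(left) - h(right)| <= 1 (empty subtree has height -1).
Bottom-up per-node check:
  node 9: h_left=-1, h_right=-1, diff=0 [OK], height=0
  node 21: h_left=0, h_right=-1, diff=1 [OK], height=1
  node 26: h_left=-1, h_right=-1, diff=0 [OK], height=0
  node 48: h_left=0, h_right=-1, diff=1 [OK], height=1
  node 23: h_left=1, h_right=1, diff=0 [OK], height=2
All nodes satisfy the balance condition.
Result: Balanced


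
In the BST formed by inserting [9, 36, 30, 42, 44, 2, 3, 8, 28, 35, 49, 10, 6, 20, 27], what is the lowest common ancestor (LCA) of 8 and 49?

Tree insertion order: [9, 36, 30, 42, 44, 2, 3, 8, 28, 35, 49, 10, 6, 20, 27]
Tree (level-order array): [9, 2, 36, None, 3, 30, 42, None, 8, 28, 35, None, 44, 6, None, 10, None, None, None, None, 49, None, None, None, 20, None, None, None, 27]
In a BST, the LCA of p=8, q=49 is the first node v on the
root-to-leaf path with p <= v <= q (go left if both < v, right if both > v).
Walk from root:
  at 9: 8 <= 9 <= 49, this is the LCA
LCA = 9


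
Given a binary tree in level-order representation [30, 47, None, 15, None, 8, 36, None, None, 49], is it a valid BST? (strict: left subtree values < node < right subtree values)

Level-order array: [30, 47, None, 15, None, 8, 36, None, None, 49]
Validate using subtree bounds (lo, hi): at each node, require lo < value < hi,
then recurse left with hi=value and right with lo=value.
Preorder trace (stopping at first violation):
  at node 30 with bounds (-inf, +inf): OK
  at node 47 with bounds (-inf, 30): VIOLATION
Node 47 violates its bound: not (-inf < 47 < 30).
Result: Not a valid BST


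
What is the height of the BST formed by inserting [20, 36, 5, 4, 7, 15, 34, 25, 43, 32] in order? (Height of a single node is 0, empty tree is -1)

Insertion order: [20, 36, 5, 4, 7, 15, 34, 25, 43, 32]
Tree (level-order array): [20, 5, 36, 4, 7, 34, 43, None, None, None, 15, 25, None, None, None, None, None, None, 32]
Compute height bottom-up (empty subtree = -1):
  height(4) = 1 + max(-1, -1) = 0
  height(15) = 1 + max(-1, -1) = 0
  height(7) = 1 + max(-1, 0) = 1
  height(5) = 1 + max(0, 1) = 2
  height(32) = 1 + max(-1, -1) = 0
  height(25) = 1 + max(-1, 0) = 1
  height(34) = 1 + max(1, -1) = 2
  height(43) = 1 + max(-1, -1) = 0
  height(36) = 1 + max(2, 0) = 3
  height(20) = 1 + max(2, 3) = 4
Height = 4


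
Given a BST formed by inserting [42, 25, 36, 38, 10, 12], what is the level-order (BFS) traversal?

Tree insertion order: [42, 25, 36, 38, 10, 12]
Tree (level-order array): [42, 25, None, 10, 36, None, 12, None, 38]
BFS from the root, enqueuing left then right child of each popped node:
  queue [42] -> pop 42, enqueue [25], visited so far: [42]
  queue [25] -> pop 25, enqueue [10, 36], visited so far: [42, 25]
  queue [10, 36] -> pop 10, enqueue [12], visited so far: [42, 25, 10]
  queue [36, 12] -> pop 36, enqueue [38], visited so far: [42, 25, 10, 36]
  queue [12, 38] -> pop 12, enqueue [none], visited so far: [42, 25, 10, 36, 12]
  queue [38] -> pop 38, enqueue [none], visited so far: [42, 25, 10, 36, 12, 38]
Result: [42, 25, 10, 36, 12, 38]


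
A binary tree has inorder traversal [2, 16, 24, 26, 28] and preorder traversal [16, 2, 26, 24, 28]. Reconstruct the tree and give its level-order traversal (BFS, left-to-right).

Inorder:  [2, 16, 24, 26, 28]
Preorder: [16, 2, 26, 24, 28]
Algorithm: preorder visits root first, so consume preorder in order;
for each root, split the current inorder slice at that value into
left-subtree inorder and right-subtree inorder, then recurse.
Recursive splits:
  root=16; inorder splits into left=[2], right=[24, 26, 28]
  root=2; inorder splits into left=[], right=[]
  root=26; inorder splits into left=[24], right=[28]
  root=24; inorder splits into left=[], right=[]
  root=28; inorder splits into left=[], right=[]
Reconstructed level-order: [16, 2, 26, 24, 28]


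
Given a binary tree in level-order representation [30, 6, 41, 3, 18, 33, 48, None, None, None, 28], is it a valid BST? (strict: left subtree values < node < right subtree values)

Level-order array: [30, 6, 41, 3, 18, 33, 48, None, None, None, 28]
Validate using subtree bounds (lo, hi): at each node, require lo < value < hi,
then recurse left with hi=value and right with lo=value.
Preorder trace (stopping at first violation):
  at node 30 with bounds (-inf, +inf): OK
  at node 6 with bounds (-inf, 30): OK
  at node 3 with bounds (-inf, 6): OK
  at node 18 with bounds (6, 30): OK
  at node 28 with bounds (18, 30): OK
  at node 41 with bounds (30, +inf): OK
  at node 33 with bounds (30, 41): OK
  at node 48 with bounds (41, +inf): OK
No violation found at any node.
Result: Valid BST


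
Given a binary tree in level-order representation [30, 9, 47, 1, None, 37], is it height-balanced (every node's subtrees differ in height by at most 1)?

Tree (level-order array): [30, 9, 47, 1, None, 37]
Definition: a tree is height-balanced if, at every node, |h(left) - h(right)| <= 1 (empty subtree has height -1).
Bottom-up per-node check:
  node 1: h_left=-1, h_right=-1, diff=0 [OK], height=0
  node 9: h_left=0, h_right=-1, diff=1 [OK], height=1
  node 37: h_left=-1, h_right=-1, diff=0 [OK], height=0
  node 47: h_left=0, h_right=-1, diff=1 [OK], height=1
  node 30: h_left=1, h_right=1, diff=0 [OK], height=2
All nodes satisfy the balance condition.
Result: Balanced


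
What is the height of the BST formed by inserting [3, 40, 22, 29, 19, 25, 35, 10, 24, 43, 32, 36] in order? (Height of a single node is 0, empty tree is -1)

Insertion order: [3, 40, 22, 29, 19, 25, 35, 10, 24, 43, 32, 36]
Tree (level-order array): [3, None, 40, 22, 43, 19, 29, None, None, 10, None, 25, 35, None, None, 24, None, 32, 36]
Compute height bottom-up (empty subtree = -1):
  height(10) = 1 + max(-1, -1) = 0
  height(19) = 1 + max(0, -1) = 1
  height(24) = 1 + max(-1, -1) = 0
  height(25) = 1 + max(0, -1) = 1
  height(32) = 1 + max(-1, -1) = 0
  height(36) = 1 + max(-1, -1) = 0
  height(35) = 1 + max(0, 0) = 1
  height(29) = 1 + max(1, 1) = 2
  height(22) = 1 + max(1, 2) = 3
  height(43) = 1 + max(-1, -1) = 0
  height(40) = 1 + max(3, 0) = 4
  height(3) = 1 + max(-1, 4) = 5
Height = 5


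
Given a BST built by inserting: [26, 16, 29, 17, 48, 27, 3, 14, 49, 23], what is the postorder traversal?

Tree insertion order: [26, 16, 29, 17, 48, 27, 3, 14, 49, 23]
Tree (level-order array): [26, 16, 29, 3, 17, 27, 48, None, 14, None, 23, None, None, None, 49]
Postorder traversal: [14, 3, 23, 17, 16, 27, 49, 48, 29, 26]


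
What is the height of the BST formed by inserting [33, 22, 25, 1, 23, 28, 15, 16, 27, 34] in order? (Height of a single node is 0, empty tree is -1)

Insertion order: [33, 22, 25, 1, 23, 28, 15, 16, 27, 34]
Tree (level-order array): [33, 22, 34, 1, 25, None, None, None, 15, 23, 28, None, 16, None, None, 27]
Compute height bottom-up (empty subtree = -1):
  height(16) = 1 + max(-1, -1) = 0
  height(15) = 1 + max(-1, 0) = 1
  height(1) = 1 + max(-1, 1) = 2
  height(23) = 1 + max(-1, -1) = 0
  height(27) = 1 + max(-1, -1) = 0
  height(28) = 1 + max(0, -1) = 1
  height(25) = 1 + max(0, 1) = 2
  height(22) = 1 + max(2, 2) = 3
  height(34) = 1 + max(-1, -1) = 0
  height(33) = 1 + max(3, 0) = 4
Height = 4


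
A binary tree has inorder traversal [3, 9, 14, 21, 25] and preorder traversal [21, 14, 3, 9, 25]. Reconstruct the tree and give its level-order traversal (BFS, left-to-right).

Inorder:  [3, 9, 14, 21, 25]
Preorder: [21, 14, 3, 9, 25]
Algorithm: preorder visits root first, so consume preorder in order;
for each root, split the current inorder slice at that value into
left-subtree inorder and right-subtree inorder, then recurse.
Recursive splits:
  root=21; inorder splits into left=[3, 9, 14], right=[25]
  root=14; inorder splits into left=[3, 9], right=[]
  root=3; inorder splits into left=[], right=[9]
  root=9; inorder splits into left=[], right=[]
  root=25; inorder splits into left=[], right=[]
Reconstructed level-order: [21, 14, 25, 3, 9]


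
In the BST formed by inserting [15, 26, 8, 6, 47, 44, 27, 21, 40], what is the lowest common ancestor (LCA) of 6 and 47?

Tree insertion order: [15, 26, 8, 6, 47, 44, 27, 21, 40]
Tree (level-order array): [15, 8, 26, 6, None, 21, 47, None, None, None, None, 44, None, 27, None, None, 40]
In a BST, the LCA of p=6, q=47 is the first node v on the
root-to-leaf path with p <= v <= q (go left if both < v, right if both > v).
Walk from root:
  at 15: 6 <= 15 <= 47, this is the LCA
LCA = 15


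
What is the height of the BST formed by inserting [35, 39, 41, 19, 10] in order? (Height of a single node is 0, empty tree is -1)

Insertion order: [35, 39, 41, 19, 10]
Tree (level-order array): [35, 19, 39, 10, None, None, 41]
Compute height bottom-up (empty subtree = -1):
  height(10) = 1 + max(-1, -1) = 0
  height(19) = 1 + max(0, -1) = 1
  height(41) = 1 + max(-1, -1) = 0
  height(39) = 1 + max(-1, 0) = 1
  height(35) = 1 + max(1, 1) = 2
Height = 2


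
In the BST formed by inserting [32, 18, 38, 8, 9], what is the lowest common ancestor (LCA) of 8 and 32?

Tree insertion order: [32, 18, 38, 8, 9]
Tree (level-order array): [32, 18, 38, 8, None, None, None, None, 9]
In a BST, the LCA of p=8, q=32 is the first node v on the
root-to-leaf path with p <= v <= q (go left if both < v, right if both > v).
Walk from root:
  at 32: 8 <= 32 <= 32, this is the LCA
LCA = 32


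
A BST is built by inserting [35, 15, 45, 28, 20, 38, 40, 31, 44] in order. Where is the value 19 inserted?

Starting tree (level order): [35, 15, 45, None, 28, 38, None, 20, 31, None, 40, None, None, None, None, None, 44]
Insertion path: 35 -> 15 -> 28 -> 20
Result: insert 19 as left child of 20
Final tree (level order): [35, 15, 45, None, 28, 38, None, 20, 31, None, 40, 19, None, None, None, None, 44]
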